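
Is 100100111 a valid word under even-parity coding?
Sum of all bits: 1+0+0+1+0+0+1+1+1 = 5; 5 mod 2 = 1. Result is 1 → parity error detected.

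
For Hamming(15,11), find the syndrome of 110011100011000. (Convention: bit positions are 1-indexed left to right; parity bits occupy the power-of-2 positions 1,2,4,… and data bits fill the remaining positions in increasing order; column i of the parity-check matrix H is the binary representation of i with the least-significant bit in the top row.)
Syndrome s = H · r^T (mod 2), r = 110011100011000:
  s[0] = (101010101010101)·(110011100011000) mod 2 = 1+0+0+0+1+0+1+0+0+0+1+0+0+0+0 mod 2 = 0
  s[1] = (011001100110011)·(110011100011000) mod 2 = 0+1+0+0+0+1+1+0+0+0+1+0+0+0+0 mod 2 = 0
  s[2] = (000111100001111)·(110011100011000) mod 2 = 0+0+0+0+1+1+1+0+0+0+0+1+0+0+0 mod 2 = 0
  s[3] = (000000011111111)·(110011100011000) mod 2 = 0+0+0+0+0+0+0+0+0+0+1+1+0+0+0 mod 2 = 0
Syndrome = 0000
s = 0: no error detected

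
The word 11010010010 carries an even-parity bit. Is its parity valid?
Sum of all bits: 1+1+0+1+0+0+1+0+0+1+0 = 5; 5 mod 2 = 1. Result is 1 → parity error detected.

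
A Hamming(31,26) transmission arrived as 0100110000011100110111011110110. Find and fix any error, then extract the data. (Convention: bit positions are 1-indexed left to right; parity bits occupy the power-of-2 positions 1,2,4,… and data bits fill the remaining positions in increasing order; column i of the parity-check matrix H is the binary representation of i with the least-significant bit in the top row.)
Syndrome s = H · r^T (mod 2), r = 0100110000011100110111011110110:
  s[0] = (1010101010101010101010101010101)·(0100110000011100110111011110110) mod 2 = 0+0+0+0+1+0+0+0+0+0+0+0+1+0+0+0+1+0+0+0+1+0+0+0+1+0+1+0+1+0+0 mod 2 = 1
  s[1] = (0110011001100110011001100110011)·(0100110000011100110111011110110) mod 2 = 0+1+0+0+0+1+0+0+0+0+0+0+0+1+0+0+0+1+0+0+0+1+0+0+0+1+1+0+0+1+0 mod 2 = 0
  s[2] = (0001111000011110000111100001111)·(0100110000011100110111011110110) mod 2 = 0+0+0+0+1+1+0+0+0+0+0+1+1+1+0+0+0+0+0+1+1+1+0+0+0+0+0+0+1+1+0 mod 2 = 0
  s[3] = (0000000111111110000000011111111)·(0100110000011100110111011110110) mod 2 = 0+0+0+0+0+0+0+0+0+0+0+1+1+1+0+0+0+0+0+0+0+0+0+1+1+1+1+0+1+1+0 mod 2 = 1
  s[4] = (0000000000000001111111111111111)·(0100110000011100110111011110110) mod 2 = 0+0+0+0+0+0+0+0+0+0+0+0+0+0+0+0+1+1+0+1+1+1+0+1+1+1+1+0+1+1+0 mod 2 = 1
Syndrome = 10011
Column 25 of H equals this syndrome → error at bit 25 (1-indexed).
Flip bit 25: 0100110000011100110111011110110 → 0100110000011100110111010110110
Extract data bits at positions {3,5,6,7,9,10,11,12,13,14,15,17,18,19,20,21,22,23,24,25,26,27,28,29,30,31}: 01100001110110111010110110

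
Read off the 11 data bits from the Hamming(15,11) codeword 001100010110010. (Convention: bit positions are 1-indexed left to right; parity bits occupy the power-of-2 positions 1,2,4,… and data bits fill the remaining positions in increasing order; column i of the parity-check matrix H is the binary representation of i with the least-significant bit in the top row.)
Parity bits occupy power-of-2 positions; data bits are at positions {3,5,6,7,9,10,11,12,13,14,15} (1-indexed).
Extract: c[3]=1 c[5]=0 c[6]=0 c[7]=0 c[9]=0 c[10]=1 c[11]=1 c[12]=0 c[13]=0 c[14]=1 c[15]=0
Data = 10000110010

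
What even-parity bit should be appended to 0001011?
Sum of data bits: 0+0+0+1+0+1+1 = 3.
3 mod 2 = 1, so parity bit = 1.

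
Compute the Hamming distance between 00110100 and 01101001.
XOR = 01011101, count of 1s = 5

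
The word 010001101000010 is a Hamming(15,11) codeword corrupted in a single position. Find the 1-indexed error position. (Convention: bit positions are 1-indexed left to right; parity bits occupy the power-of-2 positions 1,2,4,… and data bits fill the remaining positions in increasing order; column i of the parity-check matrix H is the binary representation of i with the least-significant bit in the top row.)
Syndrome s = H · r^T (mod 2), r = 010001101000010:
  s[0] = (101010101010101)·(010001101000010) mod 2 = 0+0+0+0+0+0+1+0+1+0+0+0+0+0+0 mod 2 = 0
  s[1] = (011001100110011)·(010001101000010) mod 2 = 0+1+0+0+0+1+1+0+0+0+0+0+0+1+0 mod 2 = 0
  s[2] = (000111100001111)·(010001101000010) mod 2 = 0+0+0+0+0+1+1+0+0+0+0+0+0+1+0 mod 2 = 1
  s[3] = (000000011111111)·(010001101000010) mod 2 = 0+0+0+0+0+0+0+0+1+0+0+0+0+1+0 mod 2 = 0
Syndrome = 0010
Column i of H is the binary representation of i, so the syndrome is the binary index of the flipped bit.
Read s = 0010 with s[0] as LSB: 0·2^0 + 0·2^1 + 1·2^2 + 0·2^3 = 4.
Error is at bit position 4.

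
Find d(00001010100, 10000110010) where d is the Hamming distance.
XOR = 10001100110, count of 1s = 5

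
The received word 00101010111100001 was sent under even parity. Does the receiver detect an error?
Sum of received bits: 0+0+1+0+1+0+1+0+1+1+1+1+0+0+0+0+1 = 8; 8 mod 2 = 0. Result is 0 → no error detected.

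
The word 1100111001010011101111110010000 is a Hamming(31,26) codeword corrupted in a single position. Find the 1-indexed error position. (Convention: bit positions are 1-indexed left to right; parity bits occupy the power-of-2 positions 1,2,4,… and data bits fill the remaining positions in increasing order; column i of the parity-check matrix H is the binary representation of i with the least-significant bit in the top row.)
Syndrome s = H · r^T (mod 2), r = 1100111001010011101111110010000:
  s[0] = (1010101010101010101010101010101)·(1100111001010011101111110010000) mod 2 = 1+0+0+0+1+0+1+0+0+0+0+0+0+0+1+0+1+0+1+0+1+0+1+0+0+0+1+0+0+0+0 mod 2 = 1
  s[1] = (0110011001100110011001100110011)·(1100111001010011101111110010000) mod 2 = 0+1+0+0+0+1+1+0+0+1+0+0+0+0+1+0+0+0+1+0+0+1+1+0+0+0+1+0+0+0+0 mod 2 = 1
  s[2] = (0001111000011110000111100001111)·(1100111001010011101111110010000) mod 2 = 0+0+0+0+1+1+1+0+0+0+0+1+0+0+1+0+0+0+0+1+1+1+1+0+0+0+0+0+0+0+0 mod 2 = 1
  s[3] = (0000000111111110000000011111111)·(1100111001010011101111110010000) mod 2 = 0+0+0+0+0+0+0+0+0+1+0+1+0+0+1+0+0+0+0+0+0+0+0+1+0+0+1+0+0+0+0 mod 2 = 1
  s[4] = (0000000000000001111111111111111)·(1100111001010011101111110010000) mod 2 = 0+0+0+0+0+0+0+0+0+0+0+0+0+0+0+1+1+0+1+1+1+1+1+1+0+0+1+0+0+0+0 mod 2 = 1
Syndrome = 11111
Column i of H is the binary representation of i, so the syndrome is the binary index of the flipped bit.
Read s = 11111 with s[0] as LSB: 1·2^0 + 1·2^1 + 1·2^2 + 1·2^3 + 1·2^4 = 31.
Error is at bit position 31.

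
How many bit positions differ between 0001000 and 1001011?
XOR = 1000011, count of 1s = 3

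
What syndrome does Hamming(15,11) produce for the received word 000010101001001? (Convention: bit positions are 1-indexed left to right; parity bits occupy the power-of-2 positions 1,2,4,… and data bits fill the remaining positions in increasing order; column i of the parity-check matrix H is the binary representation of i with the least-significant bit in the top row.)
Syndrome s = H · r^T (mod 2), r = 000010101001001:
  s[0] = (101010101010101)·(000010101001001) mod 2 = 0+0+0+0+1+0+1+0+1+0+0+0+0+0+1 mod 2 = 0
  s[1] = (011001100110011)·(000010101001001) mod 2 = 0+0+0+0+0+0+1+0+0+0+0+0+0+0+1 mod 2 = 0
  s[2] = (000111100001111)·(000010101001001) mod 2 = 0+0+0+0+1+0+1+0+0+0+0+1+0+0+1 mod 2 = 0
  s[3] = (000000011111111)·(000010101001001) mod 2 = 0+0+0+0+0+0+0+0+1+0+0+1+0+0+1 mod 2 = 1
Syndrome = 0001
Non-zero syndrome: error at position 8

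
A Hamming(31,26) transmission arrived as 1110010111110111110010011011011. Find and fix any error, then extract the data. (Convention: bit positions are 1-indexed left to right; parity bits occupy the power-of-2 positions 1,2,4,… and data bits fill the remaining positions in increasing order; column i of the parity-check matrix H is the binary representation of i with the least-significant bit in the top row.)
Syndrome s = H · r^T (mod 2), r = 1110010111110111110010011011011:
  s[0] = (1010101010101010101010101010101)·(1110010111110111110010011011011) mod 2 = 1+0+1+0+0+0+0+0+1+0+1+0+0+0+1+0+1+0+0+0+1+0+0+0+1+0+1+0+0+0+1 mod 2 = 0
  s[1] = (0110011001100110011001100110011)·(1110010111110111110010011011011) mod 2 = 0+1+1+0+0+1+0+0+0+1+1+0+0+1+1+0+0+1+0+0+0+0+0+0+0+0+1+0+0+1+1 mod 2 = 1
  s[2] = (0001111000011110000111100001111)·(1110010111110111110010011011011) mod 2 = 0+0+0+0+0+1+0+0+0+0+0+1+0+1+1+0+0+0+0+0+1+0+0+0+0+0+0+1+0+1+1 mod 2 = 0
  s[3] = (0000000111111110000000011111111)·(1110010111110111110010011011011) mod 2 = 0+0+0+0+0+0+0+1+1+1+1+1+0+1+1+0+0+0+0+0+0+0+0+1+1+0+1+1+0+1+1 mod 2 = 1
  s[4] = (0000000000000001111111111111111)·(1110010111110111110010011011011) mod 2 = 0+0+0+0+0+0+0+0+0+0+0+0+0+0+0+1+1+1+0+0+1+0+0+1+1+0+1+1+0+1+1 mod 2 = 0
Syndrome = 01010
Column 10 of H equals this syndrome → error at bit 10 (1-indexed).
Flip bit 10: 1110010111110111110010011011011 → 1110010110110111110010011011011
Extract data bits at positions {3,5,6,7,9,10,11,12,13,14,15,17,18,19,20,21,22,23,24,25,26,27,28,29,30,31}: 10101011011110010011011011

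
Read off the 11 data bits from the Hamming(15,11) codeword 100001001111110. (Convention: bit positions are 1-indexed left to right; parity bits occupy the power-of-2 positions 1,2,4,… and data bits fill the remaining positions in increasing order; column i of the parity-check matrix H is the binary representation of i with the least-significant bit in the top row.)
Parity bits occupy power-of-2 positions; data bits are at positions {3,5,6,7,9,10,11,12,13,14,15} (1-indexed).
Extract: c[3]=0 c[5]=0 c[6]=1 c[7]=0 c[9]=1 c[10]=1 c[11]=1 c[12]=1 c[13]=1 c[14]=1 c[15]=0
Data = 00101111110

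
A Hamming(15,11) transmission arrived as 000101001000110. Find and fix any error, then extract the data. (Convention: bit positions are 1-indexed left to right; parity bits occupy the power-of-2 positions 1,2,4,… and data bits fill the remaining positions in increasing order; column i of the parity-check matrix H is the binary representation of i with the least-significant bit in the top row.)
Syndrome s = H · r^T (mod 2), r = 000101001000110:
  s[0] = (101010101010101)·(000101001000110) mod 2 = 0+0+0+0+0+0+0+0+1+0+0+0+1+0+0 mod 2 = 0
  s[1] = (011001100110011)·(000101001000110) mod 2 = 0+0+0+0+0+1+0+0+0+0+0+0+0+1+0 mod 2 = 0
  s[2] = (000111100001111)·(000101001000110) mod 2 = 0+0+0+1+0+1+0+0+0+0+0+0+1+1+0 mod 2 = 0
  s[3] = (000000011111111)·(000101001000110) mod 2 = 0+0+0+0+0+0+0+0+1+0+0+0+1+1+0 mod 2 = 1
Syndrome = 0001
Column 8 of H equals this syndrome → error at bit 8 (1-indexed).
Flip bit 8: 000101001000110 → 000101011000110
Extract data bits at positions {3,5,6,7,9,10,11,12,13,14,15}: 00101000110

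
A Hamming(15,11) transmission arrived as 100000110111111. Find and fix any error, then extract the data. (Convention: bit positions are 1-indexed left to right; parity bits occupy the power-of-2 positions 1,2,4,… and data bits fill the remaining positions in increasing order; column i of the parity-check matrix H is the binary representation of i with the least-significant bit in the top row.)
Syndrome s = H · r^T (mod 2), r = 100000110111111:
  s[0] = (101010101010101)·(100000110111111) mod 2 = 1+0+0+0+0+0+1+0+0+0+1+0+1+0+1 mod 2 = 1
  s[1] = (011001100110011)·(100000110111111) mod 2 = 0+0+0+0+0+0+1+0+0+1+1+0+0+1+1 mod 2 = 1
  s[2] = (000111100001111)·(100000110111111) mod 2 = 0+0+0+0+0+0+1+0+0+0+0+1+1+1+1 mod 2 = 1
  s[3] = (000000011111111)·(100000110111111) mod 2 = 0+0+0+0+0+0+0+1+0+1+1+1+1+1+1 mod 2 = 1
Syndrome = 1111
Column 15 of H equals this syndrome → error at bit 15 (1-indexed).
Flip bit 15: 100000110111111 → 100000110111110
Extract data bits at positions {3,5,6,7,9,10,11,12,13,14,15}: 00010111110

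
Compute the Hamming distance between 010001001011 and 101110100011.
XOR = 111111101000, count of 1s = 8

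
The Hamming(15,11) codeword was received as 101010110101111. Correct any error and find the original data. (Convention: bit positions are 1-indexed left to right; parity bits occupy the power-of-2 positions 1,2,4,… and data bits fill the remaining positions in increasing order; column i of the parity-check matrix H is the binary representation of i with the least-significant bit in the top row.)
Syndrome s = H · r^T (mod 2), r = 101010110101111:
  s[0] = (101010101010101)·(101010110101111) mod 2 = 1+0+1+0+1+0+1+0+0+0+0+0+1+0+1 mod 2 = 0
  s[1] = (011001100110011)·(101010110101111) mod 2 = 0+0+1+0+0+0+1+0+0+1+0+0+0+1+1 mod 2 = 1
  s[2] = (000111100001111)·(101010110101111) mod 2 = 0+0+0+0+1+0+1+0+0+0+0+1+1+1+1 mod 2 = 0
  s[3] = (000000011111111)·(101010110101111) mod 2 = 0+0+0+0+0+0+0+1+0+1+0+1+1+1+1 mod 2 = 0
Syndrome = 0100
Column 2 of H equals this syndrome → error at bit 2 (1-indexed).
Flip bit 2: 101010110101111 → 111010110101111
Extract data bits at positions {3,5,6,7,9,10,11,12,13,14,15}: 11010101111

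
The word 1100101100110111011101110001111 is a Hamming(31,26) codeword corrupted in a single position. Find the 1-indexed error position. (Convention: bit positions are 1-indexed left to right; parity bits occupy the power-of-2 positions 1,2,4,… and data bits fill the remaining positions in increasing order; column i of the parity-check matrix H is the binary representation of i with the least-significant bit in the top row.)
Syndrome s = H · r^T (mod 2), r = 1100101100110111011101110001111:
  s[0] = (1010101010101010101010101010101)·(1100101100110111011101110001111) mod 2 = 1+0+0+0+1+0+1+0+0+0+1+0+0+0+1+0+0+0+1+0+0+0+1+0+0+0+0+0+1+0+1 mod 2 = 1
  s[1] = (0110011001100110011001100110011)·(1100101100110111011101110001111) mod 2 = 0+1+0+0+0+0+1+0+0+0+1+0+0+1+1+0+0+1+1+0+0+1+1+0+0+0+0+0+0+1+1 mod 2 = 1
  s[2] = (0001111000011110000111100001111)·(1100101100110111011101110001111) mod 2 = 0+0+0+0+1+0+1+0+0+0+0+1+0+1+1+0+0+0+0+1+0+1+1+0+0+0+0+1+1+1+1 mod 2 = 0
  s[3] = (0000000111111110000000011111111)·(1100101100110111011101110001111) mod 2 = 0+0+0+0+0+0+0+1+0+0+1+1+0+1+1+0+0+0+0+0+0+0+0+1+0+0+0+1+1+1+1 mod 2 = 0
  s[4] = (0000000000000001111111111111111)·(1100101100110111011101110001111) mod 2 = 0+0+0+0+0+0+0+0+0+0+0+0+0+0+0+1+0+1+1+1+0+1+1+1+0+0+0+1+1+1+1 mod 2 = 1
Syndrome = 11001
Column i of H is the binary representation of i, so the syndrome is the binary index of the flipped bit.
Read s = 11001 with s[0] as LSB: 1·2^0 + 1·2^1 + 0·2^2 + 0·2^3 + 1·2^4 = 19.
Error is at bit position 19.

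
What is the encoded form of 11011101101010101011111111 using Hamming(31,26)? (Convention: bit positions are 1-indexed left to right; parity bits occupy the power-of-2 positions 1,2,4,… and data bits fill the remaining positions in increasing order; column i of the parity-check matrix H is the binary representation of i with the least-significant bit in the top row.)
Codeword c = d · G (mod 2), d = 11011101101010101011111111:
  c[0] = d·G[:,0] = (11011101101010101011111111)·(11011010101101010101010101) mod 2 = 1+1+0+1+1+0+0+0+1+0+1+0+0+0+0+0+0+0+0+1+0+1+0+1+0+1 mod 2 = 0
  c[1] = d·G[:,1] = (11011101101010101011111111)·(10110110011011001100110011) mod 2 = 1+0+0+1+0+1+0+0+0+0+1+0+1+0+0+0+1+0+0+0+1+1+0+0+1+1 mod 2 = 0
  c[2] = d·G[:,2] = (11011101101010101011111111)·(10000000000000000000000000) mod 2 = 1+0+0+0+0+0+0+0+0+0+0+0+0+0+0+0+0+0+0+0+0+0+0+0+0+0 mod 2 = 1
  c[3] = d·G[:,3] = (11011101101010101011111111)·(01110001111000111100001111) mod 2 = 0+1+0+1+0+0+0+1+1+0+1+0+0+0+1+0+1+0+0+0+0+0+1+1+1+1 mod 2 = 1
  c[4] = d·G[:,4] = (11011101101010101011111111)·(01000000000000000000000000) mod 2 = 0+1+0+0+0+0+0+0+0+0+0+0+0+0+0+0+0+0+0+0+0+0+0+0+0+0 mod 2 = 1
  c[5] = d·G[:,5] = (11011101101010101011111111)·(00100000000000000000000000) mod 2 = 0+0+0+0+0+0+0+0+0+0+0+0+0+0+0+0+0+0+0+0+0+0+0+0+0+0 mod 2 = 0
  c[6] = d·G[:,6] = (11011101101010101011111111)·(00010000000000000000000000) mod 2 = 0+0+0+1+0+0+0+0+0+0+0+0+0+0+0+0+0+0+0+0+0+0+0+0+0+0 mod 2 = 1
  c[7] = d·G[:,7] = (11011101101010101011111111)·(00001111111000000011111111) mod 2 = 0+0+0+0+1+1+0+1+1+0+1+0+0+0+0+0+0+0+1+1+1+1+1+1+1+1 mod 2 = 1
  c[8] = d·G[:,8] = (11011101101010101011111111)·(00001000000000000000000000) mod 2 = 0+0+0+0+1+0+0+0+0+0+0+0+0+0+0+0+0+0+0+0+0+0+0+0+0+0 mod 2 = 1
  c[9] = d·G[:,9] = (11011101101010101011111111)·(00000100000000000000000000) mod 2 = 0+0+0+0+0+1+0+0+0+0+0+0+0+0+0+0+0+0+0+0+0+0+0+0+0+0 mod 2 = 1
  c[10] = d·G[:,10] = (11011101101010101011111111)·(00000010000000000000000000) mod 2 = 0+0+0+0+0+0+0+0+0+0+0+0+0+0+0+0+0+0+0+0+0+0+0+0+0+0 mod 2 = 0
  c[11] = d·G[:,11] = (11011101101010101011111111)·(00000001000000000000000000) mod 2 = 0+0+0+0+0+0+0+1+0+0+0+0+0+0+0+0+0+0+0+0+0+0+0+0+0+0 mod 2 = 1
  c[12] = d·G[:,12] = (11011101101010101011111111)·(00000000100000000000000000) mod 2 = 0+0+0+0+0+0+0+0+1+0+0+0+0+0+0+0+0+0+0+0+0+0+0+0+0+0 mod 2 = 1
  c[13] = d·G[:,13] = (11011101101010101011111111)·(00000000010000000000000000) mod 2 = 0+0+0+0+0+0+0+0+0+0+0+0+0+0+0+0+0+0+0+0+0+0+0+0+0+0 mod 2 = 0
  c[14] = d·G[:,14] = (11011101101010101011111111)·(00000000001000000000000000) mod 2 = 0+0+0+0+0+0+0+0+0+0+1+0+0+0+0+0+0+0+0+0+0+0+0+0+0+0 mod 2 = 1
  c[15] = d·G[:,15] = (11011101101010101011111111)·(00000000000111111111111111) mod 2 = 0+0+0+0+0+0+0+0+0+0+0+0+1+0+1+0+1+0+1+1+1+1+1+1+1+1 mod 2 = 1
  c[16] = d·G[:,16] = (11011101101010101011111111)·(00000000000100000000000000) mod 2 = 0+0+0+0+0+0+0+0+0+0+0+0+0+0+0+0+0+0+0+0+0+0+0+0+0+0 mod 2 = 0
  c[17] = d·G[:,17] = (11011101101010101011111111)·(00000000000010000000000000) mod 2 = 0+0+0+0+0+0+0+0+0+0+0+0+1+0+0+0+0+0+0+0+0+0+0+0+0+0 mod 2 = 1
  c[18] = d·G[:,18] = (11011101101010101011111111)·(00000000000001000000000000) mod 2 = 0+0+0+0+0+0+0+0+0+0+0+0+0+0+0+0+0+0+0+0+0+0+0+0+0+0 mod 2 = 0
  c[19] = d·G[:,19] = (11011101101010101011111111)·(00000000000000100000000000) mod 2 = 0+0+0+0+0+0+0+0+0+0+0+0+0+0+1+0+0+0+0+0+0+0+0+0+0+0 mod 2 = 1
  c[20] = d·G[:,20] = (11011101101010101011111111)·(00000000000000010000000000) mod 2 = 0+0+0+0+0+0+0+0+0+0+0+0+0+0+0+0+0+0+0+0+0+0+0+0+0+0 mod 2 = 0
  c[21] = d·G[:,21] = (11011101101010101011111111)·(00000000000000001000000000) mod 2 = 0+0+0+0+0+0+0+0+0+0+0+0+0+0+0+0+1+0+0+0+0+0+0+0+0+0 mod 2 = 1
  c[22] = d·G[:,22] = (11011101101010101011111111)·(00000000000000000100000000) mod 2 = 0+0+0+0+0+0+0+0+0+0+0+0+0+0+0+0+0+0+0+0+0+0+0+0+0+0 mod 2 = 0
  c[23] = d·G[:,23] = (11011101101010101011111111)·(00000000000000000010000000) mod 2 = 0+0+0+0+0+0+0+0+0+0+0+0+0+0+0+0+0+0+1+0+0+0+0+0+0+0 mod 2 = 1
  c[24] = d·G[:,24] = (11011101101010101011111111)·(00000000000000000001000000) mod 2 = 0+0+0+0+0+0+0+0+0+0+0+0+0+0+0+0+0+0+0+1+0+0+0+0+0+0 mod 2 = 1
  c[25] = d·G[:,25] = (11011101101010101011111111)·(00000000000000000000100000) mod 2 = 0+0+0+0+0+0+0+0+0+0+0+0+0+0+0+0+0+0+0+0+1+0+0+0+0+0 mod 2 = 1
  c[26] = d·G[:,26] = (11011101101010101011111111)·(00000000000000000000010000) mod 2 = 0+0+0+0+0+0+0+0+0+0+0+0+0+0+0+0+0+0+0+0+0+1+0+0+0+0 mod 2 = 1
  c[27] = d·G[:,27] = (11011101101010101011111111)·(00000000000000000000001000) mod 2 = 0+0+0+0+0+0+0+0+0+0+0+0+0+0+0+0+0+0+0+0+0+0+1+0+0+0 mod 2 = 1
  c[28] = d·G[:,28] = (11011101101010101011111111)·(00000000000000000000000100) mod 2 = 0+0+0+0+0+0+0+0+0+0+0+0+0+0+0+0+0+0+0+0+0+0+0+1+0+0 mod 2 = 1
  c[29] = d·G[:,29] = (11011101101010101011111111)·(00000000000000000000000010) mod 2 = 0+0+0+0+0+0+0+0+0+0+0+0+0+0+0+0+0+0+0+0+0+0+0+0+1+0 mod 2 = 1
  c[30] = d·G[:,30] = (11011101101010101011111111)·(00000000000000000000000001) mod 2 = 0+0+0+0+0+0+0+0+0+0+0+0+0+0+0+0+0+0+0+0+0+0+0+0+0+1 mod 2 = 1
Codeword = 0011101111011011010101011111111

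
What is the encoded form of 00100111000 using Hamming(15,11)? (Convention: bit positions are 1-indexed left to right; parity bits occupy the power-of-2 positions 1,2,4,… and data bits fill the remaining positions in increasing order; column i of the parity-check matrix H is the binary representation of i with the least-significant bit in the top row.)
Codeword c = d · G (mod 2), d = 00100111000:
  c[0] = d·G[:,0] = (00100111000)·(11011010101) mod 2 = 0+0+0+0+0+0+1+0+0+0+0 mod 2 = 1
  c[1] = d·G[:,1] = (00100111000)·(10110110011) mod 2 = 0+0+1+0+0+1+1+0+0+0+0 mod 2 = 1
  c[2] = d·G[:,2] = (00100111000)·(10000000000) mod 2 = 0+0+0+0+0+0+0+0+0+0+0 mod 2 = 0
  c[3] = d·G[:,3] = (00100111000)·(01110001111) mod 2 = 0+0+1+0+0+0+0+1+0+0+0 mod 2 = 0
  c[4] = d·G[:,4] = (00100111000)·(01000000000) mod 2 = 0+0+0+0+0+0+0+0+0+0+0 mod 2 = 0
  c[5] = d·G[:,5] = (00100111000)·(00100000000) mod 2 = 0+0+1+0+0+0+0+0+0+0+0 mod 2 = 1
  c[6] = d·G[:,6] = (00100111000)·(00010000000) mod 2 = 0+0+0+0+0+0+0+0+0+0+0 mod 2 = 0
  c[7] = d·G[:,7] = (00100111000)·(00001111111) mod 2 = 0+0+0+0+0+1+1+1+0+0+0 mod 2 = 1
  c[8] = d·G[:,8] = (00100111000)·(00001000000) mod 2 = 0+0+0+0+0+0+0+0+0+0+0 mod 2 = 0
  c[9] = d·G[:,9] = (00100111000)·(00000100000) mod 2 = 0+0+0+0+0+1+0+0+0+0+0 mod 2 = 1
  c[10] = d·G[:,10] = (00100111000)·(00000010000) mod 2 = 0+0+0+0+0+0+1+0+0+0+0 mod 2 = 1
  c[11] = d·G[:,11] = (00100111000)·(00000001000) mod 2 = 0+0+0+0+0+0+0+1+0+0+0 mod 2 = 1
  c[12] = d·G[:,12] = (00100111000)·(00000000100) mod 2 = 0+0+0+0+0+0+0+0+0+0+0 mod 2 = 0
  c[13] = d·G[:,13] = (00100111000)·(00000000010) mod 2 = 0+0+0+0+0+0+0+0+0+0+0 mod 2 = 0
  c[14] = d·G[:,14] = (00100111000)·(00000000001) mod 2 = 0+0+0+0+0+0+0+0+0+0+0 mod 2 = 0
Codeword = 110001010111000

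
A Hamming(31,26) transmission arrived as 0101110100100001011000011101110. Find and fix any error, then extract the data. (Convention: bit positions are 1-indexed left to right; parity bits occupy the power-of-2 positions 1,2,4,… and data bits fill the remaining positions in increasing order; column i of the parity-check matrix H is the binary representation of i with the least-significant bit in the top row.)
Syndrome s = H · r^T (mod 2), r = 0101110100100001011000011101110:
  s[0] = (1010101010101010101010101010101)·(0101110100100001011000011101110) mod 2 = 0+0+0+0+1+0+0+0+0+0+1+0+0+0+0+0+0+0+1+0+0+0+0+0+1+0+0+0+1+0+0 mod 2 = 1
  s[1] = (0110011001100110011001100110011)·(0101110100100001011000011101110) mod 2 = 0+1+0+0+0+1+0+0+0+0+1+0+0+0+0+0+0+1+1+0+0+0+0+0+0+1+0+0+0+1+0 mod 2 = 1
  s[2] = (0001111000011110000111100001111)·(0101110100100001011000011101110) mod 2 = 0+0+0+1+1+1+0+0+0+0+0+0+0+0+0+0+0+0+0+0+0+0+0+0+0+0+0+1+1+1+0 mod 2 = 0
  s[3] = (0000000111111110000000011111111)·(0101110100100001011000011101110) mod 2 = 0+0+0+0+0+0+0+1+0+0+1+0+0+0+0+0+0+0+0+0+0+0+0+1+1+1+0+1+1+1+0 mod 2 = 0
  s[4] = (0000000000000001111111111111111)·(0101110100100001011000011101110) mod 2 = 0+0+0+0+0+0+0+0+0+0+0+0+0+0+0+1+0+1+1+0+0+0+0+1+1+1+0+1+1+1+0 mod 2 = 1
Syndrome = 11001
Column 19 of H equals this syndrome → error at bit 19 (1-indexed).
Flip bit 19: 0101110100100001011000011101110 → 0101110100100001010000011101110
Extract data bits at positions {3,5,6,7,9,10,11,12,13,14,15,17,18,19,20,21,22,23,24,25,26,27,28,29,30,31}: 01100010000010000011101110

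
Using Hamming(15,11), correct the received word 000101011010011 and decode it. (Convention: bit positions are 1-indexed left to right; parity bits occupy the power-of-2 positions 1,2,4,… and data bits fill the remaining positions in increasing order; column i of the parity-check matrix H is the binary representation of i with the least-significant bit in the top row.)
Syndrome s = H · r^T (mod 2), r = 000101011010011:
  s[0] = (101010101010101)·(000101011010011) mod 2 = 0+0+0+0+0+0+0+0+1+0+1+0+0+0+1 mod 2 = 1
  s[1] = (011001100110011)·(000101011010011) mod 2 = 0+0+0+0+0+1+0+0+0+0+1+0+0+1+1 mod 2 = 0
  s[2] = (000111100001111)·(000101011010011) mod 2 = 0+0+0+1+0+1+0+0+0+0+0+0+0+1+1 mod 2 = 0
  s[3] = (000000011111111)·(000101011010011) mod 2 = 0+0+0+0+0+0+0+1+1+0+1+0+0+1+1 mod 2 = 1
Syndrome = 1001
Column 9 of H equals this syndrome → error at bit 9 (1-indexed).
Flip bit 9: 000101011010011 → 000101010010011
Extract data bits at positions {3,5,6,7,9,10,11,12,13,14,15}: 00100010011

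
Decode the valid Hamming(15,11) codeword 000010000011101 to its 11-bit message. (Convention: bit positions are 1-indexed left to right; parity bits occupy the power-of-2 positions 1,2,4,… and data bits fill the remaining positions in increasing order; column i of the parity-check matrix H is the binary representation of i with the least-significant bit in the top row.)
Parity bits occupy power-of-2 positions; data bits are at positions {3,5,6,7,9,10,11,12,13,14,15} (1-indexed).
Extract: c[3]=0 c[5]=1 c[6]=0 c[7]=0 c[9]=0 c[10]=0 c[11]=1 c[12]=1 c[13]=1 c[14]=0 c[15]=1
Data = 01000011101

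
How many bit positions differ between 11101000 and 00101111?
XOR = 11000111, count of 1s = 5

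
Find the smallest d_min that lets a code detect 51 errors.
Detecting e errors requires d_min ≥ e + 1 = 51 + 1 = 52.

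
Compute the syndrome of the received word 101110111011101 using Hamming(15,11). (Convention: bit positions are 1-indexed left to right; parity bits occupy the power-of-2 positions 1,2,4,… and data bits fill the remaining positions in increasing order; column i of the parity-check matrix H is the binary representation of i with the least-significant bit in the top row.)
Syndrome s = H · r^T (mod 2), r = 101110111011101:
  s[0] = (101010101010101)·(101110111011101) mod 2 = 1+0+1+0+1+0+1+0+1+0+1+0+1+0+1 mod 2 = 0
  s[1] = (011001100110011)·(101110111011101) mod 2 = 0+0+1+0+0+0+1+0+0+0+1+0+0+0+1 mod 2 = 0
  s[2] = (000111100001111)·(101110111011101) mod 2 = 0+0+0+1+1+0+1+0+0+0+0+1+1+0+1 mod 2 = 0
  s[3] = (000000011111111)·(101110111011101) mod 2 = 0+0+0+0+0+0+0+1+1+0+1+1+1+0+1 mod 2 = 0
Syndrome = 0000
s = 0: no error detected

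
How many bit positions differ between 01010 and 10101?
XOR = 11111, count of 1s = 5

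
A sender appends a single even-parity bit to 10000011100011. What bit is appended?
Sum of data bits: 1+0+0+0+0+0+1+1+1+0+0+0+1+1 = 6.
6 mod 2 = 0, so parity bit = 0.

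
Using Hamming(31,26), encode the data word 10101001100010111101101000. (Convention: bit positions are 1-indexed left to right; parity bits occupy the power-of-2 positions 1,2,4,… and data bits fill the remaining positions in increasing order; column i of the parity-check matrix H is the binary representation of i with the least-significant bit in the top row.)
Codeword c = d · G (mod 2), d = 10101001100010111101101000:
  c[0] = d·G[:,0] = (10101001100010111101101000)·(11011010101101010101010101) mod 2 = 1+0+0+0+1+0+0+0+1+0+0+0+0+0+0+1+0+1+0+1+0+0+0+0+0+0 mod 2 = 0
  c[1] = d·G[:,1] = (10101001100010111101101000)·(10110110011011001100110011) mod 2 = 1+0+1+0+0+0+0+0+0+0+0+0+1+0+0+0+1+1+0+0+1+0+0+0+0+0 mod 2 = 0
  c[2] = d·G[:,2] = (10101001100010111101101000)·(10000000000000000000000000) mod 2 = 1+0+0+0+0+0+0+0+0+0+0+0+0+0+0+0+0+0+0+0+0+0+0+0+0+0 mod 2 = 1
  c[3] = d·G[:,3] = (10101001100010111101101000)·(01110001111000111100001111) mod 2 = 0+0+1+0+0+0+0+1+1+0+0+0+0+0+1+1+1+1+0+0+0+0+1+0+0+0 mod 2 = 0
  c[4] = d·G[:,4] = (10101001100010111101101000)·(01000000000000000000000000) mod 2 = 0+0+0+0+0+0+0+0+0+0+0+0+0+0+0+0+0+0+0+0+0+0+0+0+0+0 mod 2 = 0
  c[5] = d·G[:,5] = (10101001100010111101101000)·(00100000000000000000000000) mod 2 = 0+0+1+0+0+0+0+0+0+0+0+0+0+0+0+0+0+0+0+0+0+0+0+0+0+0 mod 2 = 1
  c[6] = d·G[:,6] = (10101001100010111101101000)·(00010000000000000000000000) mod 2 = 0+0+0+0+0+0+0+0+0+0+0+0+0+0+0+0+0+0+0+0+0+0+0+0+0+0 mod 2 = 0
  c[7] = d·G[:,7] = (10101001100010111101101000)·(00001111111000000011111111) mod 2 = 0+0+0+0+1+0+0+1+1+0+0+0+0+0+0+0+0+0+0+1+1+0+1+0+0+0 mod 2 = 0
  c[8] = d·G[:,8] = (10101001100010111101101000)·(00001000000000000000000000) mod 2 = 0+0+0+0+1+0+0+0+0+0+0+0+0+0+0+0+0+0+0+0+0+0+0+0+0+0 mod 2 = 1
  c[9] = d·G[:,9] = (10101001100010111101101000)·(00000100000000000000000000) mod 2 = 0+0+0+0+0+0+0+0+0+0+0+0+0+0+0+0+0+0+0+0+0+0+0+0+0+0 mod 2 = 0
  c[10] = d·G[:,10] = (10101001100010111101101000)·(00000010000000000000000000) mod 2 = 0+0+0+0+0+0+0+0+0+0+0+0+0+0+0+0+0+0+0+0+0+0+0+0+0+0 mod 2 = 0
  c[11] = d·G[:,11] = (10101001100010111101101000)·(00000001000000000000000000) mod 2 = 0+0+0+0+0+0+0+1+0+0+0+0+0+0+0+0+0+0+0+0+0+0+0+0+0+0 mod 2 = 1
  c[12] = d·G[:,12] = (10101001100010111101101000)·(00000000100000000000000000) mod 2 = 0+0+0+0+0+0+0+0+1+0+0+0+0+0+0+0+0+0+0+0+0+0+0+0+0+0 mod 2 = 1
  c[13] = d·G[:,13] = (10101001100010111101101000)·(00000000010000000000000000) mod 2 = 0+0+0+0+0+0+0+0+0+0+0+0+0+0+0+0+0+0+0+0+0+0+0+0+0+0 mod 2 = 0
  c[14] = d·G[:,14] = (10101001100010111101101000)·(00000000001000000000000000) mod 2 = 0+0+0+0+0+0+0+0+0+0+0+0+0+0+0+0+0+0+0+0+0+0+0+0+0+0 mod 2 = 0
  c[15] = d·G[:,15] = (10101001100010111101101000)·(00000000000111111111111111) mod 2 = 0+0+0+0+0+0+0+0+0+0+0+0+1+0+1+1+1+1+0+1+1+0+1+0+0+0 mod 2 = 0
  c[16] = d·G[:,16] = (10101001100010111101101000)·(00000000000100000000000000) mod 2 = 0+0+0+0+0+0+0+0+0+0+0+0+0+0+0+0+0+0+0+0+0+0+0+0+0+0 mod 2 = 0
  c[17] = d·G[:,17] = (10101001100010111101101000)·(00000000000010000000000000) mod 2 = 0+0+0+0+0+0+0+0+0+0+0+0+1+0+0+0+0+0+0+0+0+0+0+0+0+0 mod 2 = 1
  c[18] = d·G[:,18] = (10101001100010111101101000)·(00000000000001000000000000) mod 2 = 0+0+0+0+0+0+0+0+0+0+0+0+0+0+0+0+0+0+0+0+0+0+0+0+0+0 mod 2 = 0
  c[19] = d·G[:,19] = (10101001100010111101101000)·(00000000000000100000000000) mod 2 = 0+0+0+0+0+0+0+0+0+0+0+0+0+0+1+0+0+0+0+0+0+0+0+0+0+0 mod 2 = 1
  c[20] = d·G[:,20] = (10101001100010111101101000)·(00000000000000010000000000) mod 2 = 0+0+0+0+0+0+0+0+0+0+0+0+0+0+0+1+0+0+0+0+0+0+0+0+0+0 mod 2 = 1
  c[21] = d·G[:,21] = (10101001100010111101101000)·(00000000000000001000000000) mod 2 = 0+0+0+0+0+0+0+0+0+0+0+0+0+0+0+0+1+0+0+0+0+0+0+0+0+0 mod 2 = 1
  c[22] = d·G[:,22] = (10101001100010111101101000)·(00000000000000000100000000) mod 2 = 0+0+0+0+0+0+0+0+0+0+0+0+0+0+0+0+0+1+0+0+0+0+0+0+0+0 mod 2 = 1
  c[23] = d·G[:,23] = (10101001100010111101101000)·(00000000000000000010000000) mod 2 = 0+0+0+0+0+0+0+0+0+0+0+0+0+0+0+0+0+0+0+0+0+0+0+0+0+0 mod 2 = 0
  c[24] = d·G[:,24] = (10101001100010111101101000)·(00000000000000000001000000) mod 2 = 0+0+0+0+0+0+0+0+0+0+0+0+0+0+0+0+0+0+0+1+0+0+0+0+0+0 mod 2 = 1
  c[25] = d·G[:,25] = (10101001100010111101101000)·(00000000000000000000100000) mod 2 = 0+0+0+0+0+0+0+0+0+0+0+0+0+0+0+0+0+0+0+0+1+0+0+0+0+0 mod 2 = 1
  c[26] = d·G[:,26] = (10101001100010111101101000)·(00000000000000000000010000) mod 2 = 0+0+0+0+0+0+0+0+0+0+0+0+0+0+0+0+0+0+0+0+0+0+0+0+0+0 mod 2 = 0
  c[27] = d·G[:,27] = (10101001100010111101101000)·(00000000000000000000001000) mod 2 = 0+0+0+0+0+0+0+0+0+0+0+0+0+0+0+0+0+0+0+0+0+0+1+0+0+0 mod 2 = 1
  c[28] = d·G[:,28] = (10101001100010111101101000)·(00000000000000000000000100) mod 2 = 0+0+0+0+0+0+0+0+0+0+0+0+0+0+0+0+0+0+0+0+0+0+0+0+0+0 mod 2 = 0
  c[29] = d·G[:,29] = (10101001100010111101101000)·(00000000000000000000000010) mod 2 = 0+0+0+0+0+0+0+0+0+0+0+0+0+0+0+0+0+0+0+0+0+0+0+0+0+0 mod 2 = 0
  c[30] = d·G[:,30] = (10101001100010111101101000)·(00000000000000000000000001) mod 2 = 0+0+0+0+0+0+0+0+0+0+0+0+0+0+0+0+0+0+0+0+0+0+0+0+0+0 mod 2 = 0
Codeword = 0010010010011000010111101101000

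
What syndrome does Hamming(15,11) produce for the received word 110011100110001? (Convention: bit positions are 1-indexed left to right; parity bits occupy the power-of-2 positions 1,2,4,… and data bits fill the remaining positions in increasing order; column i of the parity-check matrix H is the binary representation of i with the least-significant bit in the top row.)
Syndrome s = H · r^T (mod 2), r = 110011100110001:
  s[0] = (101010101010101)·(110011100110001) mod 2 = 1+0+0+0+1+0+1+0+0+0+1+0+0+0+1 mod 2 = 1
  s[1] = (011001100110011)·(110011100110001) mod 2 = 0+1+0+0+0+1+1+0+0+1+1+0+0+0+1 mod 2 = 0
  s[2] = (000111100001111)·(110011100110001) mod 2 = 0+0+0+0+1+1+1+0+0+0+0+0+0+0+1 mod 2 = 0
  s[3] = (000000011111111)·(110011100110001) mod 2 = 0+0+0+0+0+0+0+0+0+1+1+0+0+0+1 mod 2 = 1
Syndrome = 1001
Non-zero syndrome: error at position 9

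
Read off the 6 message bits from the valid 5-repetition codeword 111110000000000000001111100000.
Split into 5-bit blocks: 11111 00000 00000 00000 11111 00000
Data = 100010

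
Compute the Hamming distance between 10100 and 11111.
XOR = 01011, count of 1s = 3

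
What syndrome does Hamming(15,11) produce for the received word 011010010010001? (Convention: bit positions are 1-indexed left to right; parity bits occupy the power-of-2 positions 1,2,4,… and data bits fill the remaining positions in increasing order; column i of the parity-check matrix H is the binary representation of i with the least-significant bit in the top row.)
Syndrome s = H · r^T (mod 2), r = 011010010010001:
  s[0] = (101010101010101)·(011010010010001) mod 2 = 0+0+1+0+1+0+0+0+0+0+1+0+0+0+1 mod 2 = 0
  s[1] = (011001100110011)·(011010010010001) mod 2 = 0+1+1+0+0+0+0+0+0+0+1+0+0+0+1 mod 2 = 0
  s[2] = (000111100001111)·(011010010010001) mod 2 = 0+0+0+0+1+0+0+0+0+0+0+0+0+0+1 mod 2 = 0
  s[3] = (000000011111111)·(011010010010001) mod 2 = 0+0+0+0+0+0+0+1+0+0+1+0+0+0+1 mod 2 = 1
Syndrome = 0001
Non-zero syndrome: error at position 8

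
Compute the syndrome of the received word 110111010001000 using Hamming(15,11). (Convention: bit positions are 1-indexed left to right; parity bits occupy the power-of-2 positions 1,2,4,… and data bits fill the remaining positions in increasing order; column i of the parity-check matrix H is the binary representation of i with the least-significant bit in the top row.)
Syndrome s = H · r^T (mod 2), r = 110111010001000:
  s[0] = (101010101010101)·(110111010001000) mod 2 = 1+0+0+0+1+0+0+0+0+0+0+0+0+0+0 mod 2 = 0
  s[1] = (011001100110011)·(110111010001000) mod 2 = 0+1+0+0+0+1+0+0+0+0+0+0+0+0+0 mod 2 = 0
  s[2] = (000111100001111)·(110111010001000) mod 2 = 0+0+0+1+1+1+0+0+0+0+0+1+0+0+0 mod 2 = 0
  s[3] = (000000011111111)·(110111010001000) mod 2 = 0+0+0+0+0+0+0+1+0+0+0+1+0+0+0 mod 2 = 0
Syndrome = 0000
s = 0: no error detected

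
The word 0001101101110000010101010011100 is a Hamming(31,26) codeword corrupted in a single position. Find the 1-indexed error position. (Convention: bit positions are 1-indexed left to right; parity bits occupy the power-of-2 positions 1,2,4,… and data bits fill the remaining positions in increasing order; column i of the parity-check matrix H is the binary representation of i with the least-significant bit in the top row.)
Syndrome s = H · r^T (mod 2), r = 0001101101110000010101010011100:
  s[0] = (1010101010101010101010101010101)·(0001101101110000010101010011100) mod 2 = 0+0+0+0+1+0+1+0+0+0+1+0+0+0+0+0+0+0+0+0+0+0+0+0+0+0+1+0+1+0+0 mod 2 = 1
  s[1] = (0110011001100110011001100110011)·(0001101101110000010101010011100) mod 2 = 0+0+0+0+0+0+1+0+0+1+1+0+0+0+0+0+0+1+0+0+0+1+0+0+0+0+1+0+0+0+0 mod 2 = 0
  s[2] = (0001111000011110000111100001111)·(0001101101110000010101010011100) mod 2 = 0+0+0+1+1+0+1+0+0+0+0+1+0+0+0+0+0+0+0+1+0+1+0+0+0+0+0+1+1+0+0 mod 2 = 0
  s[3] = (0000000111111110000000011111111)·(0001101101110000010101010011100) mod 2 = 0+0+0+0+0+0+0+1+0+1+1+1+0+0+0+0+0+0+0+0+0+0+0+1+0+0+1+1+1+0+0 mod 2 = 0
  s[4] = (0000000000000001111111111111111)·(0001101101110000010101010011100) mod 2 = 0+0+0+0+0+0+0+0+0+0+0+0+0+0+0+0+0+1+0+1+0+1+0+1+0+0+1+1+1+0+0 mod 2 = 1
Syndrome = 10001
Column i of H is the binary representation of i, so the syndrome is the binary index of the flipped bit.
Read s = 10001 with s[0] as LSB: 1·2^0 + 0·2^1 + 0·2^2 + 0·2^3 + 1·2^4 = 17.
Error is at bit position 17.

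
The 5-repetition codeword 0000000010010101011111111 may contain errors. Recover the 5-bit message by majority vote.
Split into 5-bit blocks and majority-vote each:
  block 1 = 00000: 0 ones, 5 zeros → 0
  block 2 = 00010: 1 ones, 4 zeros → 0
  block 3 = 01010: 2 ones, 3 zeros → 0
  block 4 = 10111: 4 ones, 1 zeros → 1
  block 5 = 11111: 5 ones, 0 zeros → 1
Decoded = 00011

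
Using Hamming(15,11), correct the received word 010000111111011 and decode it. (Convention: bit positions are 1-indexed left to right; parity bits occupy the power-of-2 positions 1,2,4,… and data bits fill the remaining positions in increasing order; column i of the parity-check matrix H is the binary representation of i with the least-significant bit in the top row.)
Syndrome s = H · r^T (mod 2), r = 010000111111011:
  s[0] = (101010101010101)·(010000111111011) mod 2 = 0+0+0+0+0+0+1+0+1+0+1+0+0+0+1 mod 2 = 0
  s[1] = (011001100110011)·(010000111111011) mod 2 = 0+1+0+0+0+0+1+0+0+1+1+0+0+1+1 mod 2 = 0
  s[2] = (000111100001111)·(010000111111011) mod 2 = 0+0+0+0+0+0+1+0+0+0+0+1+0+1+1 mod 2 = 0
  s[3] = (000000011111111)·(010000111111011) mod 2 = 0+0+0+0+0+0+0+1+1+1+1+1+0+1+1 mod 2 = 1
Syndrome = 0001
Column 8 of H equals this syndrome → error at bit 8 (1-indexed).
Flip bit 8: 010000111111011 → 010000101111011
Extract data bits at positions {3,5,6,7,9,10,11,12,13,14,15}: 00011111011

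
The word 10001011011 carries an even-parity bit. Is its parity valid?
Sum of all bits: 1+0+0+0+1+0+1+1+0+1+1 = 6; 6 mod 2 = 0. Result is 0 → valid parity.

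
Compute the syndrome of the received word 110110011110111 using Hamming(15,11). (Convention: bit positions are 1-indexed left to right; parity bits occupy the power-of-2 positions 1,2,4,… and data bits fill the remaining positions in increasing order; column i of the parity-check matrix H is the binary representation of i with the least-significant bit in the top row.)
Syndrome s = H · r^T (mod 2), r = 110110011110111:
  s[0] = (101010101010101)·(110110011110111) mod 2 = 1+0+0+0+1+0+0+0+1+0+1+0+1+0+1 mod 2 = 0
  s[1] = (011001100110011)·(110110011110111) mod 2 = 0+1+0+0+0+0+0+0+0+1+1+0+0+1+1 mod 2 = 1
  s[2] = (000111100001111)·(110110011110111) mod 2 = 0+0+0+1+1+0+0+0+0+0+0+0+1+1+1 mod 2 = 1
  s[3] = (000000011111111)·(110110011110111) mod 2 = 0+0+0+0+0+0+0+1+1+1+1+0+1+1+1 mod 2 = 1
Syndrome = 0111
Non-zero syndrome: error at position 14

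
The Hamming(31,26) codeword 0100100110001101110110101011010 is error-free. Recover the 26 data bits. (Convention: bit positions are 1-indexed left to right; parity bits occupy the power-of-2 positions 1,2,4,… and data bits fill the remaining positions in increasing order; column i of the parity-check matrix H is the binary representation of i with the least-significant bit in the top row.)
Parity bits occupy power-of-2 positions; data bits are at positions {3,5,6,7,9,10,11,12,13,14,15,17,18,19,20,21,22,23,24,25,26,27,28,29,30,31} (1-indexed).
Extract: c[3]=0 c[5]=1 c[6]=0 c[7]=0 c[9]=1 c[10]=0 c[11]=0 c[12]=0 c[13]=1 c[14]=1 c[15]=0 c[17]=1 c[18]=1 c[19]=0 c[20]=1 c[21]=1 c[22]=0 c[23]=1 c[24]=0 c[25]=1 c[26]=0 c[27]=1 c[28]=1 c[29]=0 c[30]=1 c[31]=0
Data = 01001000110110110101011010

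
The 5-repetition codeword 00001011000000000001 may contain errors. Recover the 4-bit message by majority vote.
Split into 5-bit blocks and majority-vote each:
  block 1 = 00001: 1 ones, 4 zeros → 0
  block 2 = 01100: 2 ones, 3 zeros → 0
  block 3 = 00000: 0 ones, 5 zeros → 0
  block 4 = 00001: 1 ones, 4 zeros → 0
Decoded = 0000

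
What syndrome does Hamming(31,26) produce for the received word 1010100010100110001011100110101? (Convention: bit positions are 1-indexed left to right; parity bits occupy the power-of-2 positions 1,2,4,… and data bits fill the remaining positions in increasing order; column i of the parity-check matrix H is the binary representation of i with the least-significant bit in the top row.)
Syndrome s = H · r^T (mod 2), r = 1010100010100110001011100110101:
  s[0] = (1010101010101010101010101010101)·(1010100010100110001011100110101) mod 2 = 1+0+1+0+1+0+0+0+1+0+1+0+0+0+1+0+0+0+1+0+1+0+1+0+0+0+1+0+1+0+1 mod 2 = 0
  s[1] = (0110011001100110011001100110011)·(1010100010100110001011100110101) mod 2 = 0+0+1+0+0+0+0+0+0+0+1+0+0+1+1+0+0+0+1+0+0+1+1+0+0+1+1+0+0+0+1 mod 2 = 0
  s[2] = (0001111000011110000111100001111)·(1010100010100110001011100110101) mod 2 = 0+0+0+0+1+0+0+0+0+0+0+0+0+1+1+0+0+0+0+0+1+1+1+0+0+0+0+0+1+0+1 mod 2 = 0
  s[3] = (0000000111111110000000011111111)·(1010100010100110001011100110101) mod 2 = 0+0+0+0+0+0+0+0+1+0+1+0+0+1+1+0+0+0+0+0+0+0+0+0+0+1+1+0+1+0+1 mod 2 = 0
  s[4] = (0000000000000001111111111111111)·(1010100010100110001011100110101) mod 2 = 0+0+0+0+0+0+0+0+0+0+0+0+0+0+0+0+0+0+1+0+1+1+1+0+0+1+1+0+1+0+1 mod 2 = 0
Syndrome = 00000
s = 0: no error detected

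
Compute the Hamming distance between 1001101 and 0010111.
XOR = 1011010, count of 1s = 4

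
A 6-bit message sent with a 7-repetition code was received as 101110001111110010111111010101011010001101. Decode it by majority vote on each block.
Split into 7-bit blocks and majority-vote each:
  block 1 = 1011100: 4 ones, 3 zeros → 1
  block 2 = 0111111: 6 ones, 1 zeros → 1
  block 3 = 0010111: 4 ones, 3 zeros → 1
  block 4 = 1110101: 5 ones, 2 zeros → 1
  block 5 = 0101101: 4 ones, 3 zeros → 1
  block 6 = 0001101: 3 ones, 4 zeros → 0
Decoded = 111110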